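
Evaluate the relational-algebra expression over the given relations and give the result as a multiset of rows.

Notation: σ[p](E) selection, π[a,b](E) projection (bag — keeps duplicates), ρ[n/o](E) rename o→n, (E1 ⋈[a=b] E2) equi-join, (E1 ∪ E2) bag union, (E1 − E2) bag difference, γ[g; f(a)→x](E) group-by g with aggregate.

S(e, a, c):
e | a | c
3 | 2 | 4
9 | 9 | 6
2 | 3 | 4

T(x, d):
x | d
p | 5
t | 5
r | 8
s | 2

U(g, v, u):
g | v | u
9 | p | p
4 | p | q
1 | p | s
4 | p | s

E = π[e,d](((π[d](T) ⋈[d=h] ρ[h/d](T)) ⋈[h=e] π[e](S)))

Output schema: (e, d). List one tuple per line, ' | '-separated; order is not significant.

Stepwise |·|:
  T → 4
  π[d](T) → 4
  T → 4
  ρ[h/d](T) → 4
  (π[d](T) ⋈[d=h] ρ[h/d](T)) → 6
  S → 3
  π[e](S) → 3
  ((π[d](T) ⋈[d=h] ρ[h/d](T)) ⋈[h=e] π[e](S)) → 1
  π[e,d](((π[d](T) ⋈[d=h] ρ[h/d](T)) ⋈[h=e] π[e](S))) → 1

== RESULT ==
e | d
2 | 2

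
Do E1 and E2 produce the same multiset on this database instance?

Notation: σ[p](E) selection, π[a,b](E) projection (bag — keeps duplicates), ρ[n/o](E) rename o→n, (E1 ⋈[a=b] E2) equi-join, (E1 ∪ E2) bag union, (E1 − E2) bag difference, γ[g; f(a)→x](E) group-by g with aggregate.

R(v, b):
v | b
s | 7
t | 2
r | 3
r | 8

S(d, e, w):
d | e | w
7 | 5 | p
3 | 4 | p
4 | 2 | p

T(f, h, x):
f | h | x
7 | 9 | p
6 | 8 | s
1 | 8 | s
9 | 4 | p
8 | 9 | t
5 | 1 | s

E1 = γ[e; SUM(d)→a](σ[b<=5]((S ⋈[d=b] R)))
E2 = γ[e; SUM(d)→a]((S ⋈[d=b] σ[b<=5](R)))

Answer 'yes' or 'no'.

E1 subexpression sizes:
  S → 3
  R → 4
  (S ⋈[d=b] R) → 2
  σ[b<=5]((S ⋈[d=b] R)) → 1
  γ[e; SUM(d)→a](σ[b<=5]((S ⋈[d=b] R))) → 1
E2 subexpression sizes:
  S → 3
  R → 4
  σ[b<=5](R) → 2
  (S ⋈[d=b] σ[b<=5](R)) → 1
  γ[e; SUM(d)→a]((S ⋈[d=b] σ[b<=5](R))) → 1

E1 and E2 produce the same multiset:
e | a
4 | 3

yes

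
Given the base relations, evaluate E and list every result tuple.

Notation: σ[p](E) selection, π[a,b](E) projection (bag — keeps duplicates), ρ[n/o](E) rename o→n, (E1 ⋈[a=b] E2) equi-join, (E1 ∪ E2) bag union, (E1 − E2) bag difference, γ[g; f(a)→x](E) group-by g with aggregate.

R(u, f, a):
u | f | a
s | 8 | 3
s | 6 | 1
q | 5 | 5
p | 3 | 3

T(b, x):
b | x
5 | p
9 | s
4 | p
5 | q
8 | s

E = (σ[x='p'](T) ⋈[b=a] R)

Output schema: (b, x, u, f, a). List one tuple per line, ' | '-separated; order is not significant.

Stepwise |·|:
  T → 5
  σ[x='p'](T) → 2
  R → 4
  (σ[x='p'](T) ⋈[b=a] R) → 1

== RESULT ==
b | x | u | f | a
5 | p | q | 5 | 5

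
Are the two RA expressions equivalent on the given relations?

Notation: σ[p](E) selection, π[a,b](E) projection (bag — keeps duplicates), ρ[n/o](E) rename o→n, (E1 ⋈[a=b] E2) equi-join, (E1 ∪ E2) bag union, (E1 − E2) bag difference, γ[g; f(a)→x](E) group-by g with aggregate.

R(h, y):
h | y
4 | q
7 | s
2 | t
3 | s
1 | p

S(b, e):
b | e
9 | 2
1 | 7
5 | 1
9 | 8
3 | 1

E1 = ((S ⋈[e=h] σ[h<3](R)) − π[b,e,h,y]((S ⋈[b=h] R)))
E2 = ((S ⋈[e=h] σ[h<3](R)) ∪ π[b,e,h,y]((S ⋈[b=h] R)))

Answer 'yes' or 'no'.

E1 row counts bottom-up:
  S → 5
  R → 5
  σ[h<3](R) → 2
  (S ⋈[e=h] σ[h<3](R)) → 3
  S → 5
  R → 5
  (S ⋈[b=h] R) → 2
  π[b,e,h,y]((S ⋈[b=h] R)) → 2
  ((S ⋈[e=h] σ[h<3](R)) − π[b,e,h,y]((S ⋈[b=h] R))) → 3
E2 row counts bottom-up:
  S → 5
  R → 5
  σ[h<3](R) → 2
  (S ⋈[e=h] σ[h<3](R)) → 3
  S → 5
  R → 5
  (S ⋈[b=h] R) → 2
  π[b,e,h,y]((S ⋈[b=h] R)) → 2
  ((S ⋈[e=h] σ[h<3](R)) ∪ π[b,e,h,y]((S ⋈[b=h] R))) → 5

E1 result:
b | e | h | y
3 | 1 | 1 | p
5 | 1 | 1 | p
9 | 2 | 2 | t
E2 result:
b | e | h | y
1 | 7 | 1 | p
3 | 1 | 1 | p
3 | 1 | 3 | s
5 | 1 | 1 | p
9 | 2 | 2 | t
Witness: (3, 1, 3, 's') appears 0× in E1 but 1× in E2.

no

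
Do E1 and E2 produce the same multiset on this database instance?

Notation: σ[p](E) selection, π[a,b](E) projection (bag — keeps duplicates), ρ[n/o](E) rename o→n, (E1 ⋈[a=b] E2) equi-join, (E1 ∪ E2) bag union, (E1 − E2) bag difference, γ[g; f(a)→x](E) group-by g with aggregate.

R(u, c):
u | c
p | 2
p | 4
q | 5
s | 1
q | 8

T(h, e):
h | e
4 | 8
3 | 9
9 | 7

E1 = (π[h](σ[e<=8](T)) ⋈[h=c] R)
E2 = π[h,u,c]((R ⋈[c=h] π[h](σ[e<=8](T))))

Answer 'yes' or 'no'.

E1 per-node cardinality:
  T → 3
  σ[e<=8](T) → 2
  π[h](σ[e<=8](T)) → 2
  R → 5
  (π[h](σ[e<=8](T)) ⋈[h=c] R) → 1
E2 per-node cardinality:
  R → 5
  T → 3
  σ[e<=8](T) → 2
  π[h](σ[e<=8](T)) → 2
  (R ⋈[c=h] π[h](σ[e<=8](T))) → 1
  π[h,u,c]((R ⋈[c=h] π[h](σ[e<=8](T)))) → 1

E1 and E2 produce the same multiset:
h | u | c
4 | p | 4

yes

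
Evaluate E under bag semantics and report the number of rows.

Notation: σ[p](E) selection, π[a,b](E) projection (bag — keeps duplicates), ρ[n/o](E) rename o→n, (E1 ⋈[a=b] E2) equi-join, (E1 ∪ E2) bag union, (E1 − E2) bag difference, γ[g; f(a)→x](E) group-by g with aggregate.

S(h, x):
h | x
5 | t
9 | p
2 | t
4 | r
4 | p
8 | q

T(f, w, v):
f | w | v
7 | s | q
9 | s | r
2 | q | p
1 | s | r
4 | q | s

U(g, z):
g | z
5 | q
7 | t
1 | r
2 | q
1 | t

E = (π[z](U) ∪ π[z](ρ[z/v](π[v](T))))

Row counts bottom-up:
  U → 5
  π[z](U) → 5
  T → 5
  π[v](T) → 5
  ρ[z/v](π[v](T)) → 5
  π[z](ρ[z/v](π[v](T))) → 5
  (π[z](U) ∪ π[z](ρ[z/v](π[v](T)))) → 10

|E| = 10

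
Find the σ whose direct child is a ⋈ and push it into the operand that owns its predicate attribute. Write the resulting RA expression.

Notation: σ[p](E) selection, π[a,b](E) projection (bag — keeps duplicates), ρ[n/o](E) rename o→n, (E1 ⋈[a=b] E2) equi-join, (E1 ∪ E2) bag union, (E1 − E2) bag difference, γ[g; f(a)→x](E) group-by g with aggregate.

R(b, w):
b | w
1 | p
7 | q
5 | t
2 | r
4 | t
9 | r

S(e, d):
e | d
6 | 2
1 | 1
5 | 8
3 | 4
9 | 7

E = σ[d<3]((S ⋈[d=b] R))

σ filters on d, owned by the left side.
E' = (σ[d<3](S) ⋈[d=b] R)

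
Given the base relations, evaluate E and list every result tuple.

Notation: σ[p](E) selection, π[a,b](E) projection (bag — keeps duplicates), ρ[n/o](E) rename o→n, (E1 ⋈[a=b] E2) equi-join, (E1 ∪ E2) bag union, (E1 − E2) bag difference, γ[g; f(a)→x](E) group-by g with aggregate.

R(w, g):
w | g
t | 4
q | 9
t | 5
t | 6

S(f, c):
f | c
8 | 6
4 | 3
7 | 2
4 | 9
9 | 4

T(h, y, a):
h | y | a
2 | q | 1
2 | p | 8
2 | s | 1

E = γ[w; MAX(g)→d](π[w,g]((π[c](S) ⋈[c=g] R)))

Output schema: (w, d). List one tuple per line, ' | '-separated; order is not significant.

Stepwise |·|:
  S → 5
  π[c](S) → 5
  R → 4
  (π[c](S) ⋈[c=g] R) → 3
  π[w,g]((π[c](S) ⋈[c=g] R)) → 3
  γ[w; MAX(g)→d](π[w,g]((π[c](S) ⋈[c=g] R))) → 2

== RESULT ==
w | d
q | 9
t | 6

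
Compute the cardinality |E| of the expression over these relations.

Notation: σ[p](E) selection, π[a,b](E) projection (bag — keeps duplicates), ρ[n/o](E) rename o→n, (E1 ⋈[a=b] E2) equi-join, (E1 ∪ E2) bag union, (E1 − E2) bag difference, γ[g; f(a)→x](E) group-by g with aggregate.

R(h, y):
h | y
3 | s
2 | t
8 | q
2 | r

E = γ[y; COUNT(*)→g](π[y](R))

Stepwise |·|:
  R → 4
  π[y](R) → 4
  γ[y; COUNT(*)→g](π[y](R)) → 4

|E| = 4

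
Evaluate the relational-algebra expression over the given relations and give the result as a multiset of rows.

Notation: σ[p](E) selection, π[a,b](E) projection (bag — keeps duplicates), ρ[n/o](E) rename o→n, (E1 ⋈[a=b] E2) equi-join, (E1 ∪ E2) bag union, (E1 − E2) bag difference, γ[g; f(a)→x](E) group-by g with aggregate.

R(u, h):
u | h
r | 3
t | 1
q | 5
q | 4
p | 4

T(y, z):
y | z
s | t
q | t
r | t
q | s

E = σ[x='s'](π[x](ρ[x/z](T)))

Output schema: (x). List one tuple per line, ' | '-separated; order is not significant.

Row counts bottom-up:
  T → 4
  ρ[x/z](T) → 4
  π[x](ρ[x/z](T)) → 4
  σ[x='s'](π[x](ρ[x/z](T))) → 1

== RESULT ==
x
s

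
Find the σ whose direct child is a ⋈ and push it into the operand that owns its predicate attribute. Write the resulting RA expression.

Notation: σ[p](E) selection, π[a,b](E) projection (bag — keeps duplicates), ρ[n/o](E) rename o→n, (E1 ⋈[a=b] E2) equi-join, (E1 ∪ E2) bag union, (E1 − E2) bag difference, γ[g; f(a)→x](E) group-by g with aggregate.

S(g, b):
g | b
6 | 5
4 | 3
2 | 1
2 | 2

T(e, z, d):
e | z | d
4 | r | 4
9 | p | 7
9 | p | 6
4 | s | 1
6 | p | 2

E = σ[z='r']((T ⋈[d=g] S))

σ filters on z, owned by the left side.
E' = (σ[z='r'](T) ⋈[d=g] S)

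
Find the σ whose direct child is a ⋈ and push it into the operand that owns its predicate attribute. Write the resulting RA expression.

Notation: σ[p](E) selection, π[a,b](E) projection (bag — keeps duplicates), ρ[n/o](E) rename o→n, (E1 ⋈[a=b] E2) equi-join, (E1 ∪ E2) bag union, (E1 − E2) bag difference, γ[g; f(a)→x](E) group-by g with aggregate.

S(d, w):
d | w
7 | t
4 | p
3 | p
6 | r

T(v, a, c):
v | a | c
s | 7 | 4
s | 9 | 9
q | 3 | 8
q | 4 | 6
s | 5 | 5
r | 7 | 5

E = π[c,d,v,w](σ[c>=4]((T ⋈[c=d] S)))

σ filters on c, owned by the left side.
E' = π[c,d,v,w]((σ[c>=4](T) ⋈[c=d] S))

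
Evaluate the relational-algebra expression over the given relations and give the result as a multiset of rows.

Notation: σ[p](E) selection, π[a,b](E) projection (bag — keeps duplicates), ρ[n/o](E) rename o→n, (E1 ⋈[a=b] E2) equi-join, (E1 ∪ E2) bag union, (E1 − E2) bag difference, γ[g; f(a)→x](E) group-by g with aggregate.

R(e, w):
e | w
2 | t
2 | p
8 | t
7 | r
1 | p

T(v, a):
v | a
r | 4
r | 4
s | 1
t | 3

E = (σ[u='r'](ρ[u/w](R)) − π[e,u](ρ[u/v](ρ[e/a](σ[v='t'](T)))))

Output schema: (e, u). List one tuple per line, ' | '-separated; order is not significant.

Row counts bottom-up:
  R → 5
  ρ[u/w](R) → 5
  σ[u='r'](ρ[u/w](R)) → 1
  T → 4
  σ[v='t'](T) → 1
  ρ[e/a](σ[v='t'](T)) → 1
  ρ[u/v](ρ[e/a](σ[v='t'](T))) → 1
  π[e,u](ρ[u/v](ρ[e/a](σ[v='t'](T)))) → 1
  (σ[u='r'](ρ[u/w](R)) − π[e,u](ρ[u/v](ρ[e/a](σ[v='t'](T))))) → 1

== RESULT ==
e | u
7 | r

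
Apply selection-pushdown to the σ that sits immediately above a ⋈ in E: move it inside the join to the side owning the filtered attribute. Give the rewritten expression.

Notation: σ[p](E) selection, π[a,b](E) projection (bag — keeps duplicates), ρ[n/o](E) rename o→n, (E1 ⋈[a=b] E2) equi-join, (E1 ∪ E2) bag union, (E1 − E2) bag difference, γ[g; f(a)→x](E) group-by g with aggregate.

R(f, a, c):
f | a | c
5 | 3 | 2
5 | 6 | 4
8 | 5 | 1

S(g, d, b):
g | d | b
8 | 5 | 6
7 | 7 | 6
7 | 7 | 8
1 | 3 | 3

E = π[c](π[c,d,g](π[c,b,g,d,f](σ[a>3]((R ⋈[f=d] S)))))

σ filters on a, owned by the left side.
E' = π[c](π[c,d,g](π[c,b,g,d,f]((σ[a>3](R) ⋈[f=d] S))))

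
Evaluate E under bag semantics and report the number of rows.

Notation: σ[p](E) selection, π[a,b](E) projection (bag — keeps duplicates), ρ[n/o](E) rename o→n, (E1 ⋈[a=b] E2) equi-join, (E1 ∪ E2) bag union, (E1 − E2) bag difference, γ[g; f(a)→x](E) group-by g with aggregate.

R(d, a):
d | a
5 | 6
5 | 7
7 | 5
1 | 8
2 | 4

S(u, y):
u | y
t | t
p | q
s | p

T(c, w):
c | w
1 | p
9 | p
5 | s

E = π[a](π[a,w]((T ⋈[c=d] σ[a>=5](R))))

Subexpression sizes:
  T → 3
  R → 5
  σ[a>=5](R) → 4
  (T ⋈[c=d] σ[a>=5](R)) → 3
  π[a,w]((T ⋈[c=d] σ[a>=5](R))) → 3
  π[a](π[a,w]((T ⋈[c=d] σ[a>=5](R)))) → 3

|E| = 3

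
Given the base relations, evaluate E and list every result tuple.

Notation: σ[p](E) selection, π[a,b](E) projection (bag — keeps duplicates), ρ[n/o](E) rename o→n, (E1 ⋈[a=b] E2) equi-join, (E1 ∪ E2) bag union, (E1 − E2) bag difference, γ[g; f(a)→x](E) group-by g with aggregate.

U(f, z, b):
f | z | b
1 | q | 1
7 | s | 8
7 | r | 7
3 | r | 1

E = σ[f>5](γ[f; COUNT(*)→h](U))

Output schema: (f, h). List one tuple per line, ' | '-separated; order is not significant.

Subexpression sizes:
  U → 4
  γ[f; COUNT(*)→h](U) → 3
  σ[f>5](γ[f; COUNT(*)→h](U)) → 1

== RESULT ==
f | h
7 | 2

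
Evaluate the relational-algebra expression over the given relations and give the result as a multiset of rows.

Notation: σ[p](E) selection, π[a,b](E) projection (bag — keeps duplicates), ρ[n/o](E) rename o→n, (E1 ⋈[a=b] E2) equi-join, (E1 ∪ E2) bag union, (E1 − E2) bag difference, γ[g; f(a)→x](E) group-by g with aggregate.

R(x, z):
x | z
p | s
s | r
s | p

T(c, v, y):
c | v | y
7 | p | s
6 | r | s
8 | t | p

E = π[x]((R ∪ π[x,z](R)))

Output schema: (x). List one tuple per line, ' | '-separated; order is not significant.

Per-node cardinality:
  R → 3
  R → 3
  π[x,z](R) → 3
  (R ∪ π[x,z](R)) → 6
  π[x]((R ∪ π[x,z](R))) → 6

== RESULT ==
x
p
p
s
s
s
s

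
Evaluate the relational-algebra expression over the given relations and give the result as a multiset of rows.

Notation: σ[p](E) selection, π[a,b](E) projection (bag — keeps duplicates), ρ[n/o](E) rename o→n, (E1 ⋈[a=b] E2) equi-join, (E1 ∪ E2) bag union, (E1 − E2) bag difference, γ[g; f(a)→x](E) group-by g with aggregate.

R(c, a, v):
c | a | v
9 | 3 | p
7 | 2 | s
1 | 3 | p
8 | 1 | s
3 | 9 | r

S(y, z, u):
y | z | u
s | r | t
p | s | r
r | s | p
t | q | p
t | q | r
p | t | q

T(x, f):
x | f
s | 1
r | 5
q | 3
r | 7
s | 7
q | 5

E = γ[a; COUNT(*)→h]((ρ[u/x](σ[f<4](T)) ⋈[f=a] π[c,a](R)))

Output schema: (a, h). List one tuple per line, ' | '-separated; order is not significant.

Subexpression sizes:
  T → 6
  σ[f<4](T) → 2
  ρ[u/x](σ[f<4](T)) → 2
  R → 5
  π[c,a](R) → 5
  (ρ[u/x](σ[f<4](T)) ⋈[f=a] π[c,a](R)) → 3
  γ[a; COUNT(*)→h]((ρ[u/x](σ[f<4](T)) ⋈[f=a] π[c,a](R))) → 2

== RESULT ==
a | h
1 | 1
3 | 2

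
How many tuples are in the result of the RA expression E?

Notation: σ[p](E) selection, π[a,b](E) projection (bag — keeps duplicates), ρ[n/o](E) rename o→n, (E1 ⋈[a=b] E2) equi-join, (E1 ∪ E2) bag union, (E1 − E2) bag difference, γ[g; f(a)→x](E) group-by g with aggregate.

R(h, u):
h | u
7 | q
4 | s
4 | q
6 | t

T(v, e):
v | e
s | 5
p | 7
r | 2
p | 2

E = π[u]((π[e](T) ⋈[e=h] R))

Per-node cardinality:
  T → 4
  π[e](T) → 4
  R → 4
  (π[e](T) ⋈[e=h] R) → 1
  π[u]((π[e](T) ⋈[e=h] R)) → 1

|E| = 1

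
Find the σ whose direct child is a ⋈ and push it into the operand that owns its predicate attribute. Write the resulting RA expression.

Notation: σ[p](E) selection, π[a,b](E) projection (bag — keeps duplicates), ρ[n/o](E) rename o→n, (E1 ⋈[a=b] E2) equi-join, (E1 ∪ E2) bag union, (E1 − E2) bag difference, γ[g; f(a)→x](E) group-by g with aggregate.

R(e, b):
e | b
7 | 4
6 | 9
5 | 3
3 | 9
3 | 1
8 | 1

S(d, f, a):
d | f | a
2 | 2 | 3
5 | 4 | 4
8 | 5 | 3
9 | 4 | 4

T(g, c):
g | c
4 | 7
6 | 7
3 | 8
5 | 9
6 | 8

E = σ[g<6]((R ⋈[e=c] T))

σ filters on g, owned by the right side.
E' = (R ⋈[e=c] σ[g<6](T))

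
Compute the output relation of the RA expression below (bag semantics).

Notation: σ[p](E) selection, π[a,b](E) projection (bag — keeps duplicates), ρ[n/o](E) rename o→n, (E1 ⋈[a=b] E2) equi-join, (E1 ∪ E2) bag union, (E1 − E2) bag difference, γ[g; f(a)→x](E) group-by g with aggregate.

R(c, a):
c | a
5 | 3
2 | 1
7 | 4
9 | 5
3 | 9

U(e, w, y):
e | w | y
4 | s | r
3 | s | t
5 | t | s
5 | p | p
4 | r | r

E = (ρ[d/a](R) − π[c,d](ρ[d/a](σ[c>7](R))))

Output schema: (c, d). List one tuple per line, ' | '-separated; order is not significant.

Row counts bottom-up:
  R → 5
  ρ[d/a](R) → 5
  R → 5
  σ[c>7](R) → 1
  ρ[d/a](σ[c>7](R)) → 1
  π[c,d](ρ[d/a](σ[c>7](R))) → 1
  (ρ[d/a](R) − π[c,d](ρ[d/a](σ[c>7](R)))) → 4

== RESULT ==
c | d
2 | 1
3 | 9
5 | 3
7 | 4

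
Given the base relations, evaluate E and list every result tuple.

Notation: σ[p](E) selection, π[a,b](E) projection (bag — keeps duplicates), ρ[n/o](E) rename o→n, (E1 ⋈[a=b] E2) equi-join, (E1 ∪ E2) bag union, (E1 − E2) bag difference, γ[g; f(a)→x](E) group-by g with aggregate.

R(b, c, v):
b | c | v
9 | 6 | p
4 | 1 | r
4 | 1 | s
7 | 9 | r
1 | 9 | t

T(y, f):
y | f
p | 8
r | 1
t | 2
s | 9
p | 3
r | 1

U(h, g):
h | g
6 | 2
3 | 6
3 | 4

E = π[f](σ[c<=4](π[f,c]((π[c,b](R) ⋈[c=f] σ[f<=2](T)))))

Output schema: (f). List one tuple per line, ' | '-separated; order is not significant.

Stepwise |·|:
  R → 5
  π[c,b](R) → 5
  T → 6
  σ[f<=2](T) → 3
  (π[c,b](R) ⋈[c=f] σ[f<=2](T)) → 4
  π[f,c]((π[c,b](R) ⋈[c=f] σ[f<=2](T))) → 4
  σ[c<=4](π[f,c]((π[c,b](R) ⋈[c=f] σ[f<=2](T)))) → 4
  π[f](σ[c<=4](π[f,c]((π[c,b](R) ⋈[c=f] σ[f<=2](T))))) → 4

== RESULT ==
f
1
1
1
1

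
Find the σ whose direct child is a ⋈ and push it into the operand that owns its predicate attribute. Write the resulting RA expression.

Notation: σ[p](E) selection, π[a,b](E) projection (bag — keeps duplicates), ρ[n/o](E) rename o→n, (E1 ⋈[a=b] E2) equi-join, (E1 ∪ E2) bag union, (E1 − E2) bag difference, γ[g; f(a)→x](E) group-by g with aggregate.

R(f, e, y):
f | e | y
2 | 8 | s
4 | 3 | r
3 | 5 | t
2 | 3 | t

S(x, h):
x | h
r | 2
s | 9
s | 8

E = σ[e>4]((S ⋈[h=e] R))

σ filters on e, owned by the right side.
E' = (S ⋈[h=e] σ[e>4](R))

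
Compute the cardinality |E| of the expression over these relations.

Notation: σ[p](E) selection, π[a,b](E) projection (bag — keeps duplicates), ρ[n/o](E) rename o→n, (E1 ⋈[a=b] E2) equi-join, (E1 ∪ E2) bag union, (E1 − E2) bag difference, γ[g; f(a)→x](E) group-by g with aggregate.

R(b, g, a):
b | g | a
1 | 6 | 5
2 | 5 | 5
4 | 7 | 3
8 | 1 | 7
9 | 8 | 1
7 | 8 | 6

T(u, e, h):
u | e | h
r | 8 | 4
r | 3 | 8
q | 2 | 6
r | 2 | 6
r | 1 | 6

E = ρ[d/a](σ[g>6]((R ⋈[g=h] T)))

Stepwise |·|:
  R → 6
  T → 5
  (R ⋈[g=h] T) → 5
  σ[g>6]((R ⋈[g=h] T)) → 2
  ρ[d/a](σ[g>6]((R ⋈[g=h] T))) → 2

|E| = 2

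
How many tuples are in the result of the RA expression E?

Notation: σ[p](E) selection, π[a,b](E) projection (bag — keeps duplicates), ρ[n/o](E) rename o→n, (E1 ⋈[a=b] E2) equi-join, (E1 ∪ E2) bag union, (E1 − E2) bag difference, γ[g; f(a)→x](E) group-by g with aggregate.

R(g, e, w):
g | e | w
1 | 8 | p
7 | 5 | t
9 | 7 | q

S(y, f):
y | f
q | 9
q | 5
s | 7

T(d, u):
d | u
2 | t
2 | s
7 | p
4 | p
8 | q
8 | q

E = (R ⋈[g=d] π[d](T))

Row counts bottom-up:
  R → 3
  T → 6
  π[d](T) → 6
  (R ⋈[g=d] π[d](T)) → 1

|E| = 1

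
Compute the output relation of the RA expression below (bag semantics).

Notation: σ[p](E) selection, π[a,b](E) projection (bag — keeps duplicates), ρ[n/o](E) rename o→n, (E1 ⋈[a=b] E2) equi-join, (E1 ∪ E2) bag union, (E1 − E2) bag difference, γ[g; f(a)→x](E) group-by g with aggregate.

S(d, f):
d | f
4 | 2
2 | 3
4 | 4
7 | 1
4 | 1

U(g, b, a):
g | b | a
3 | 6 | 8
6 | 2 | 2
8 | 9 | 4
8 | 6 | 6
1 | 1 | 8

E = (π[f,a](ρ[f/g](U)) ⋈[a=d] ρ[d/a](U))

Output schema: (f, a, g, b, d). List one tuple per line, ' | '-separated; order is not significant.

Row counts bottom-up:
  U → 5
  ρ[f/g](U) → 5
  π[f,a](ρ[f/g](U)) → 5
  U → 5
  ρ[d/a](U) → 5
  (π[f,a](ρ[f/g](U)) ⋈[a=d] ρ[d/a](U)) → 7

== RESULT ==
f | a | g | b | d
1 | 8 | 1 | 1 | 8
1 | 8 | 3 | 6 | 8
3 | 8 | 1 | 1 | 8
3 | 8 | 3 | 6 | 8
6 | 2 | 6 | 2 | 2
8 | 4 | 8 | 9 | 4
8 | 6 | 8 | 6 | 6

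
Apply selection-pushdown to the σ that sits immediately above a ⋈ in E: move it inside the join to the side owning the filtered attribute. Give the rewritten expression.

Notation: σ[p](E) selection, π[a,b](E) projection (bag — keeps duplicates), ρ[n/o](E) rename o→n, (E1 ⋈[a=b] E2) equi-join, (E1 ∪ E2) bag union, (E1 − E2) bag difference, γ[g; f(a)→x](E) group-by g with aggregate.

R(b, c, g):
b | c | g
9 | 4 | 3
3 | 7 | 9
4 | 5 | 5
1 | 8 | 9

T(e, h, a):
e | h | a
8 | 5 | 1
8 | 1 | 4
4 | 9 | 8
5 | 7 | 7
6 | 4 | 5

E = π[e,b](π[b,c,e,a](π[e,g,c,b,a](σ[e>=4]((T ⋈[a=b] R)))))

σ filters on e, owned by the left side.
E' = π[e,b](π[b,c,e,a](π[e,g,c,b,a]((σ[e>=4](T) ⋈[a=b] R))))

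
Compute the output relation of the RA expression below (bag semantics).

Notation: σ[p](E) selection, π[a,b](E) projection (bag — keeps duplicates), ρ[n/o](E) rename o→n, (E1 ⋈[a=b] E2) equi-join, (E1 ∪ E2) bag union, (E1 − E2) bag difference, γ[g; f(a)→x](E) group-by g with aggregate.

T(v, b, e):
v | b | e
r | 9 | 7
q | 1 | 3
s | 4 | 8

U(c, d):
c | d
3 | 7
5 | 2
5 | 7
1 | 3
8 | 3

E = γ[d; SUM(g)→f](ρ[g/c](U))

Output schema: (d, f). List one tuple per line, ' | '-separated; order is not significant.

Row counts bottom-up:
  U → 5
  ρ[g/c](U) → 5
  γ[d; SUM(g)→f](ρ[g/c](U)) → 3

== RESULT ==
d | f
2 | 5
3 | 9
7 | 8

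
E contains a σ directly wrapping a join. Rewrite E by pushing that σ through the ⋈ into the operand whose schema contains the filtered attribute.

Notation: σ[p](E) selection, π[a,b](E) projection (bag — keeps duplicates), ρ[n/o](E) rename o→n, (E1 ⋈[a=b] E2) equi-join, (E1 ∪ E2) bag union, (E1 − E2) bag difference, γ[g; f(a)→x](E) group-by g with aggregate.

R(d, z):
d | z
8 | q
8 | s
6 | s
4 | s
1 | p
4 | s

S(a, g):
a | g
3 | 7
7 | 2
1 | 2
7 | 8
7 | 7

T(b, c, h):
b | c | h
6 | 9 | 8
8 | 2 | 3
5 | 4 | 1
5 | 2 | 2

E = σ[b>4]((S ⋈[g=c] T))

σ filters on b, owned by the right side.
E' = (S ⋈[g=c] σ[b>4](T))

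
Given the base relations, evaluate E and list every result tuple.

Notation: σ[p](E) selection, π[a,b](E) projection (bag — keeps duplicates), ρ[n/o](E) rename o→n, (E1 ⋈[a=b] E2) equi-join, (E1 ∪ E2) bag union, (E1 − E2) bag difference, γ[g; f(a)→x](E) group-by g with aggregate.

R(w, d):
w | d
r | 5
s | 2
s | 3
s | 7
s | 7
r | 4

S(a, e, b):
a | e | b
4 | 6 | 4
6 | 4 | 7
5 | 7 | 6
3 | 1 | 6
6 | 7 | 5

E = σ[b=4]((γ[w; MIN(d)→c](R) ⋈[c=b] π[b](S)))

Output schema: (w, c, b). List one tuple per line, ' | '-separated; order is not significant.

Stepwise |·|:
  R → 6
  γ[w; MIN(d)→c](R) → 2
  S → 5
  π[b](S) → 5
  (γ[w; MIN(d)→c](R) ⋈[c=b] π[b](S)) → 1
  σ[b=4]((γ[w; MIN(d)→c](R) ⋈[c=b] π[b](S))) → 1

== RESULT ==
w | c | b
r | 4 | 4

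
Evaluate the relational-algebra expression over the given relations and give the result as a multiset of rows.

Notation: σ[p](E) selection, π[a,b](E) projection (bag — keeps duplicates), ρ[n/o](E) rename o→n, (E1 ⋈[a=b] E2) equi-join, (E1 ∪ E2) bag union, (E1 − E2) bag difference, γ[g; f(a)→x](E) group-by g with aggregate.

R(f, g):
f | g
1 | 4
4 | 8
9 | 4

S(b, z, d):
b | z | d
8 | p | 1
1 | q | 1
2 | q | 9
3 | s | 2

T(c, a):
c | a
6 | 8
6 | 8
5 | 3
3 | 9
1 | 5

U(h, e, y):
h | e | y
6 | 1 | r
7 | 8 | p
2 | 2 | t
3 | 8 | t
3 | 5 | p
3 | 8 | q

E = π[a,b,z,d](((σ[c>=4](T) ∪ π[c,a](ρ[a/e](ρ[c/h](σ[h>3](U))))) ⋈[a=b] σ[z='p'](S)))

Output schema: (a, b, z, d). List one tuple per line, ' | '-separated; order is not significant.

Per-node cardinality:
  T → 5
  σ[c>=4](T) → 3
  U → 6
  σ[h>3](U) → 2
  ρ[c/h](σ[h>3](U)) → 2
  ρ[a/e](ρ[c/h](σ[h>3](U))) → 2
  π[c,a](ρ[a/e](ρ[c/h](σ[h>3](U)))) → 2
  (σ[c>=4](T) ∪ π[c,a](ρ[a/e](ρ[c/h](σ[h>3](U))))) → 5
  S → 4
  σ[z='p'](S) → 1
  ((σ[c>=4](T) ∪ π[c,a](ρ[a/e](ρ[c/h](σ[h>3](U))))) ⋈[a=b] σ[z='p'](S)) → 3
  π[a,b,z,d](((σ[c>=4](T) ∪ π[c,a](ρ[a/e](ρ[c/h](σ[h>3](U))))) ⋈[a=b] σ[z='p'](S))) → 3

== RESULT ==
a | b | z | d
8 | 8 | p | 1
8 | 8 | p | 1
8 | 8 | p | 1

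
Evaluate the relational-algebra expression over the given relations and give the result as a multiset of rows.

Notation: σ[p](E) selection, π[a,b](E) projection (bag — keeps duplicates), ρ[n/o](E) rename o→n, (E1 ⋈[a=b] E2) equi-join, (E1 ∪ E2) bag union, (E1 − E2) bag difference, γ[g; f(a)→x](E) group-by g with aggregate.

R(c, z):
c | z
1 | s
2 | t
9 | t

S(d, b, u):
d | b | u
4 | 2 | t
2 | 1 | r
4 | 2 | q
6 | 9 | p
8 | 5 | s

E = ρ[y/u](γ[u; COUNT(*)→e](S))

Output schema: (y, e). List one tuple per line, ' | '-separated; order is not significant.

Subexpression sizes:
  S → 5
  γ[u; COUNT(*)→e](S) → 5
  ρ[y/u](γ[u; COUNT(*)→e](S)) → 5

== RESULT ==
y | e
p | 1
q | 1
r | 1
s | 1
t | 1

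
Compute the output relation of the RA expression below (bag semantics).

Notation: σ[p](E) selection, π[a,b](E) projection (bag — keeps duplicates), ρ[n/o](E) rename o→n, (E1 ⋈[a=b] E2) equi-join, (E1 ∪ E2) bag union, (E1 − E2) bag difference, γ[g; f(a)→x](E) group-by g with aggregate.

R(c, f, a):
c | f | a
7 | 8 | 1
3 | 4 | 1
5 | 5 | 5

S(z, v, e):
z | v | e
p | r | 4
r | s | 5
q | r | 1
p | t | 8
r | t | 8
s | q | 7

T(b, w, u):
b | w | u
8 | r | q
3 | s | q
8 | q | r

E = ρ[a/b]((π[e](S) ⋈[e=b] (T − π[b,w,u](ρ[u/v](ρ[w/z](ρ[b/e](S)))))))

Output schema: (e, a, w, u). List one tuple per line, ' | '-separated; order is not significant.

Per-node cardinality:
  S → 6
  π[e](S) → 6
  T → 3
  S → 6
  ρ[b/e](S) → 6
  ρ[w/z](ρ[b/e](S)) → 6
  ρ[u/v](ρ[w/z](ρ[b/e](S))) → 6
  π[b,w,u](ρ[u/v](ρ[w/z](ρ[b/e](S)))) → 6
  (T − π[b,w,u](ρ[u/v](ρ[w/z](ρ[b/e](S))))) → 3
  (π[e](S) ⋈[e=b] (T − π[b,w,u](ρ[u/v](ρ[w/z](ρ[b/e](S)))))) → 4
  ρ[a/b]((π[e](S) ⋈[e=b] (T − π[b,w,u](ρ[u/v](ρ[w/z](ρ[b/e](S))))))) → 4

== RESULT ==
e | a | w | u
8 | 8 | q | r
8 | 8 | q | r
8 | 8 | r | q
8 | 8 | r | q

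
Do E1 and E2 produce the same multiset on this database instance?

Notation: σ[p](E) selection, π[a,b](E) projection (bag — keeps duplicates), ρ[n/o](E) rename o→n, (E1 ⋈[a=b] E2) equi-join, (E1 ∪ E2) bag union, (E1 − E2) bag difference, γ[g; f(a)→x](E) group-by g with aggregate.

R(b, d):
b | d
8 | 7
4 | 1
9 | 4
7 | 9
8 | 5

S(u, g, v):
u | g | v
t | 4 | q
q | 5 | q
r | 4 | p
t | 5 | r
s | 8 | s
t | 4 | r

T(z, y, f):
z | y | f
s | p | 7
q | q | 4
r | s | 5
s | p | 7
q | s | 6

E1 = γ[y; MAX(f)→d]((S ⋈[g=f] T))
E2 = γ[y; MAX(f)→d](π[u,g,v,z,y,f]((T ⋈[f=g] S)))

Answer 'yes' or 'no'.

E1 stepwise |·|:
  S → 6
  T → 5
  (S ⋈[g=f] T) → 5
  γ[y; MAX(f)→d]((S ⋈[g=f] T)) → 2
E2 stepwise |·|:
  T → 5
  S → 6
  (T ⋈[f=g] S) → 5
  π[u,g,v,z,y,f]((T ⋈[f=g] S)) → 5
  γ[y; MAX(f)→d](π[u,g,v,z,y,f]((T ⋈[f=g] S))) → 2

E1 and E2 produce the same multiset:
y | d
q | 4
s | 5

yes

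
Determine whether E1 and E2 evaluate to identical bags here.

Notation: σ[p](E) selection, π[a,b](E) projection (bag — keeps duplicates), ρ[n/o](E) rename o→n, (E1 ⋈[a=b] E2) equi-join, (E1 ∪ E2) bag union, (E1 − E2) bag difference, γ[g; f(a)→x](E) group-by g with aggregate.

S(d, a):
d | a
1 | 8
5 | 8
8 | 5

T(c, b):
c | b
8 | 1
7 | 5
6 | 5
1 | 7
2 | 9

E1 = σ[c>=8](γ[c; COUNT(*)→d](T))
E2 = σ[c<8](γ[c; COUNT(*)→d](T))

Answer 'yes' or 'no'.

E1 subexpression sizes:
  T → 5
  γ[c; COUNT(*)→d](T) → 5
  σ[c>=8](γ[c; COUNT(*)→d](T)) → 1
E2 subexpression sizes:
  T → 5
  γ[c; COUNT(*)→d](T) → 5
  σ[c<8](γ[c; COUNT(*)→d](T)) → 4

E1 result:
c | d
8 | 1
E2 result:
c | d
1 | 1
2 | 1
6 | 1
7 | 1
Witness: (7, 1) appears 0× in E1 but 1× in E2.

no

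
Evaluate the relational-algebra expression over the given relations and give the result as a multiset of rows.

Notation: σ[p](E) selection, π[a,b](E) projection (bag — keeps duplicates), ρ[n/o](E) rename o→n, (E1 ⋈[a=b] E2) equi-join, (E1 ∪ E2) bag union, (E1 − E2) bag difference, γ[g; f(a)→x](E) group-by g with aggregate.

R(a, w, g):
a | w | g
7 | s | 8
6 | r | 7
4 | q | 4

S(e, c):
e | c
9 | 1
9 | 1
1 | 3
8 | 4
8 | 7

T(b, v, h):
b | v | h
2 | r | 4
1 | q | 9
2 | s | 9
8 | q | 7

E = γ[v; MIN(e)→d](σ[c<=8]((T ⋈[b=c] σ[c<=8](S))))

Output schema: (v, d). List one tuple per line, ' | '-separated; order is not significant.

Subexpression sizes:
  T → 4
  S → 5
  σ[c<=8](S) → 5
  (T ⋈[b=c] σ[c<=8](S)) → 2
  σ[c<=8]((T ⋈[b=c] σ[c<=8](S))) → 2
  γ[v; MIN(e)→d](σ[c<=8]((T ⋈[b=c] σ[c<=8](S)))) → 1

== RESULT ==
v | d
q | 9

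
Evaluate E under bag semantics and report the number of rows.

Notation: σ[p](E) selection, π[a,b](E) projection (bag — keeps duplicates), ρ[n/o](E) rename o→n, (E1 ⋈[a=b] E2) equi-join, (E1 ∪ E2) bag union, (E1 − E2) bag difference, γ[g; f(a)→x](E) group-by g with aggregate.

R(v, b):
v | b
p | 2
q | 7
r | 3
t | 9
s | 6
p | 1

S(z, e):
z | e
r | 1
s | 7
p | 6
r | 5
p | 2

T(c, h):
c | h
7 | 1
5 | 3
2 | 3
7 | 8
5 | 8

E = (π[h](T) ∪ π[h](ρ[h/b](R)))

Row counts bottom-up:
  T → 5
  π[h](T) → 5
  R → 6
  ρ[h/b](R) → 6
  π[h](ρ[h/b](R)) → 6
  (π[h](T) ∪ π[h](ρ[h/b](R))) → 11

|E| = 11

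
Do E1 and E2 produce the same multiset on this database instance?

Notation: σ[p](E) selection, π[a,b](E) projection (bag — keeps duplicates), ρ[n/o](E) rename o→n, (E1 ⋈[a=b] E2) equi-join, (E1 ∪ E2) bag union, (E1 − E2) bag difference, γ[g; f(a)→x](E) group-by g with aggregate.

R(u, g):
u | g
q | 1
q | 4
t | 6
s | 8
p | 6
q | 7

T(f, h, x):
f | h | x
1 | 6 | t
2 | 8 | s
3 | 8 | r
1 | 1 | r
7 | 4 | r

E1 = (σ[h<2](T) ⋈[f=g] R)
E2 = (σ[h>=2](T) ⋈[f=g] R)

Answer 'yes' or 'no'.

E1 subexpression sizes:
  T → 5
  σ[h<2](T) → 1
  R → 6
  (σ[h<2](T) ⋈[f=g] R) → 1
E2 subexpression sizes:
  T → 5
  σ[h>=2](T) → 4
  R → 6
  (σ[h>=2](T) ⋈[f=g] R) → 2

E1 result:
f | h | x | u | g
1 | 1 | r | q | 1
E2 result:
f | h | x | u | g
1 | 6 | t | q | 1
7 | 4 | r | q | 7
Witness: (1, 6, 't', 'q', 1) appears 0× in E1 but 1× in E2.

no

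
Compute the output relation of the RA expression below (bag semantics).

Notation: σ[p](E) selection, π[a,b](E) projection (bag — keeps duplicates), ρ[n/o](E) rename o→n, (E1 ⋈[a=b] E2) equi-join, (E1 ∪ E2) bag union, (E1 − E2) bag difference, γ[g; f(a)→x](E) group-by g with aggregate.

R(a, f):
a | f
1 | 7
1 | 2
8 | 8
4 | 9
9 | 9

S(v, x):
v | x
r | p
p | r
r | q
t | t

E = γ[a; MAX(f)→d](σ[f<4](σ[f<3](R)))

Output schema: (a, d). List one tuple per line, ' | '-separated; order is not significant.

Stepwise |·|:
  R → 5
  σ[f<3](R) → 1
  σ[f<4](σ[f<3](R)) → 1
  γ[a; MAX(f)→d](σ[f<4](σ[f<3](R))) → 1

== RESULT ==
a | d
1 | 2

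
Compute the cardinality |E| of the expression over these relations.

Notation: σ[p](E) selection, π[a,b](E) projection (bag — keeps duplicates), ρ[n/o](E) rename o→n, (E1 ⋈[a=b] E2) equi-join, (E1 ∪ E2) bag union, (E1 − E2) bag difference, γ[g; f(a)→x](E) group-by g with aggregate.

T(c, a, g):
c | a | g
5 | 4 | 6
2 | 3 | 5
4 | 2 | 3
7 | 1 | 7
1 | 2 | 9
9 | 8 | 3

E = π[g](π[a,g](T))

Row counts bottom-up:
  T → 6
  π[a,g](T) → 6
  π[g](π[a,g](T)) → 6

|E| = 6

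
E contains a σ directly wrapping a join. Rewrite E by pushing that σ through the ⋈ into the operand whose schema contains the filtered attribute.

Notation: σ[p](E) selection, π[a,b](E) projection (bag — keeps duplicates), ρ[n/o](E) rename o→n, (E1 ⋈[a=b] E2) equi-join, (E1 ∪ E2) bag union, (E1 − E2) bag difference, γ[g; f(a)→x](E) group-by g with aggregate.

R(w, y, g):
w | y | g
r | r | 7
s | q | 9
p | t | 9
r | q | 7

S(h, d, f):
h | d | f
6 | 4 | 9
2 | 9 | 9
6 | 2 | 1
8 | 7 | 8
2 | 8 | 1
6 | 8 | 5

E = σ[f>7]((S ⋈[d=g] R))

σ filters on f, owned by the left side.
E' = (σ[f>7](S) ⋈[d=g] R)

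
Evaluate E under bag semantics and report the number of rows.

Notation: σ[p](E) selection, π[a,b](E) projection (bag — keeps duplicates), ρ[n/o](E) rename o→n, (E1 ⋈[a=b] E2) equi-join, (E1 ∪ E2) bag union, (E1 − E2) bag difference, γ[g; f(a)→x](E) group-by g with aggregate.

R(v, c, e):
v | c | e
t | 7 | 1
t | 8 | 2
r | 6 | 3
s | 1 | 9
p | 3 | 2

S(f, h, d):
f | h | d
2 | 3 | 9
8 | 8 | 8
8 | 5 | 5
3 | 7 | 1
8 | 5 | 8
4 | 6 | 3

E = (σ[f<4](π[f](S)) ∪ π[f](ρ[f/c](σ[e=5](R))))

Stepwise |·|:
  S → 6
  π[f](S) → 6
  σ[f<4](π[f](S)) → 2
  R → 5
  σ[e=5](R) → 0
  ρ[f/c](σ[e=5](R)) → 0
  π[f](ρ[f/c](σ[e=5](R))) → 0
  (σ[f<4](π[f](S)) ∪ π[f](ρ[f/c](σ[e=5](R)))) → 2

|E| = 2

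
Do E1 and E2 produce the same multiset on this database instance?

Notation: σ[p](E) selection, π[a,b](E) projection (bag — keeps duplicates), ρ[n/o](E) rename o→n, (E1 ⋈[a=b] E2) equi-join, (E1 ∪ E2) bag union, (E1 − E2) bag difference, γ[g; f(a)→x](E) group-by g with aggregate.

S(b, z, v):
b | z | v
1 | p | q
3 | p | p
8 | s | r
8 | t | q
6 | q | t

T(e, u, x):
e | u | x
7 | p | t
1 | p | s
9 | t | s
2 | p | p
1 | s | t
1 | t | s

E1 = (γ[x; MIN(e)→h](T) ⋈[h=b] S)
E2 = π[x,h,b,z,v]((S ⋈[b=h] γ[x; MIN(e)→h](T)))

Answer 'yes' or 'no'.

E1 row counts bottom-up:
  T → 6
  γ[x; MIN(e)→h](T) → 3
  S → 5
  (γ[x; MIN(e)→h](T) ⋈[h=b] S) → 2
E2 row counts bottom-up:
  S → 5
  T → 6
  γ[x; MIN(e)→h](T) → 3
  (S ⋈[b=h] γ[x; MIN(e)→h](T)) → 2
  π[x,h,b,z,v]((S ⋈[b=h] γ[x; MIN(e)→h](T))) → 2

E1 and E2 produce the same multiset:
x | h | b | z | v
s | 1 | 1 | p | q
t | 1 | 1 | p | q

yes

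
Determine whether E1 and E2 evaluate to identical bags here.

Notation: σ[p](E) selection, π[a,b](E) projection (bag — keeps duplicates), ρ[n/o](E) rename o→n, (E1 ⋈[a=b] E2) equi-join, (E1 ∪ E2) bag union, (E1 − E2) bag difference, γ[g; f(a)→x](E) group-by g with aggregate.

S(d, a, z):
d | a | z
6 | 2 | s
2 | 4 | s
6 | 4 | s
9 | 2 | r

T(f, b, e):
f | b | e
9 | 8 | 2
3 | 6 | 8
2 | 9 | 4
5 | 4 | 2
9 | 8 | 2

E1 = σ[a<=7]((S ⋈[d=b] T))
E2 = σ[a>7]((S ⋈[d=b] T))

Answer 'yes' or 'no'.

E1 per-node cardinality:
  S → 4
  T → 5
  (S ⋈[d=b] T) → 3
  σ[a<=7]((S ⋈[d=b] T)) → 3
E2 per-node cardinality:
  S → 4
  T → 5
  (S ⋈[d=b] T) → 3
  σ[a>7]((S ⋈[d=b] T)) → 0

E1 result:
d | a | z | f | b | e
6 | 2 | s | 3 | 6 | 8
6 | 4 | s | 3 | 6 | 8
9 | 2 | r | 2 | 9 | 4
E2 result:
d | a | z | f | b | e
(0 rows)
Witness: (6, 2, 's', 3, 6, 8) appears 1× in E1 but 0× in E2.

no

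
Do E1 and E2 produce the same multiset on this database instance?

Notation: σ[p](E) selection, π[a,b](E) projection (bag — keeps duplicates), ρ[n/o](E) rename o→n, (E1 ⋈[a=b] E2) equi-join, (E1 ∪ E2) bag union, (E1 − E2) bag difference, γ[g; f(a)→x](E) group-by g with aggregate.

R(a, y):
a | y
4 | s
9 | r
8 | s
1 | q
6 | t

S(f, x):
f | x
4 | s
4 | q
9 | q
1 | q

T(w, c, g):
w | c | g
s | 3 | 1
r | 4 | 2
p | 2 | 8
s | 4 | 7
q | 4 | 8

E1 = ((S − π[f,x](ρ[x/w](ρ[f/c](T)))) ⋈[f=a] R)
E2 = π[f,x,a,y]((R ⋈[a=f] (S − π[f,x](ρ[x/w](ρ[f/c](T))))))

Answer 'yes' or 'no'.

E1 row counts bottom-up:
  S → 4
  T → 5
  ρ[f/c](T) → 5
  ρ[x/w](ρ[f/c](T)) → 5
  π[f,x](ρ[x/w](ρ[f/c](T))) → 5
  (S − π[f,x](ρ[x/w](ρ[f/c](T)))) → 2
  R → 5
  ((S − π[f,x](ρ[x/w](ρ[f/c](T)))) ⋈[f=a] R) → 2
E2 row counts bottom-up:
  R → 5
  S → 4
  T → 5
  ρ[f/c](T) → 5
  ρ[x/w](ρ[f/c](T)) → 5
  π[f,x](ρ[x/w](ρ[f/c](T))) → 5
  (S − π[f,x](ρ[x/w](ρ[f/c](T)))) → 2
  (R ⋈[a=f] (S − π[f,x](ρ[x/w](ρ[f/c](T))))) → 2
  π[f,x,a,y]((R ⋈[a=f] (S − π[f,x](ρ[x/w](ρ[f/c](T)))))) → 2

E1 and E2 produce the same multiset:
f | x | a | y
1 | q | 1 | q
9 | q | 9 | r

yes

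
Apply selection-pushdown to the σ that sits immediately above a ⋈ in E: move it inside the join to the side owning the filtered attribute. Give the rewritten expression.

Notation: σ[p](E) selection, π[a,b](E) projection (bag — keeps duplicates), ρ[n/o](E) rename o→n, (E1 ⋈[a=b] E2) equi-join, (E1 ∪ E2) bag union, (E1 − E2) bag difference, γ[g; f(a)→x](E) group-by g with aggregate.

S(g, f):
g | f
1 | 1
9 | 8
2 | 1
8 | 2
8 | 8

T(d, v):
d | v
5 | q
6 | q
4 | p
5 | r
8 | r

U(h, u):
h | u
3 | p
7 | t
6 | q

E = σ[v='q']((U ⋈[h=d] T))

σ filters on v, owned by the right side.
E' = (U ⋈[h=d] σ[v='q'](T))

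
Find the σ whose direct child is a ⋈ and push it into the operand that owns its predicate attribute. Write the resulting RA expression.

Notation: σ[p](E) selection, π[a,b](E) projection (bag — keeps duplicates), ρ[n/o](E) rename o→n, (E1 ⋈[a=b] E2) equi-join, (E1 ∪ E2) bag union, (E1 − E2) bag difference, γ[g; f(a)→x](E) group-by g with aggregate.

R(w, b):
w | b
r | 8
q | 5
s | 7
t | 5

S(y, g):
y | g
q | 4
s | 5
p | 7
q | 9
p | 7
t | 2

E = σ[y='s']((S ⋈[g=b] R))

σ filters on y, owned by the left side.
E' = (σ[y='s'](S) ⋈[g=b] R)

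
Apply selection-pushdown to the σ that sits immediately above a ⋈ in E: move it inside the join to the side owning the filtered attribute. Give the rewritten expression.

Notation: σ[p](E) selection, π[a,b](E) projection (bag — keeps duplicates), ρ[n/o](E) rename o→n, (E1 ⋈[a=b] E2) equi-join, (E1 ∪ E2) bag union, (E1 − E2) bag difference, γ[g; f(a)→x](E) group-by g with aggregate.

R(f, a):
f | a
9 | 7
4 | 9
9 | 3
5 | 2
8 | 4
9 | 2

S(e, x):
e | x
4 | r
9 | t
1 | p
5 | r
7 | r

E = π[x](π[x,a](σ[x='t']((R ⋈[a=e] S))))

σ filters on x, owned by the right side.
E' = π[x](π[x,a]((R ⋈[a=e] σ[x='t'](S))))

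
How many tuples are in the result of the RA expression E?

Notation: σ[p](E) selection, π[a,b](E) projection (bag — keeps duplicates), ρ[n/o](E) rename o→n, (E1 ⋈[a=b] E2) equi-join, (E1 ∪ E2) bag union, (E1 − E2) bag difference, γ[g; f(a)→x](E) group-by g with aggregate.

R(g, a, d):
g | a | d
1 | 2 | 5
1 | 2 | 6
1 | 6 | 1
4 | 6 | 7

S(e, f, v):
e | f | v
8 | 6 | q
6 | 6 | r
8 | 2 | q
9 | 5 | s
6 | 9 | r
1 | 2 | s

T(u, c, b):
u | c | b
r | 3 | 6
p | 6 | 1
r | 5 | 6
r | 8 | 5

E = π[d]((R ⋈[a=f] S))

Stepwise |·|:
  R → 4
  S → 6
  (R ⋈[a=f] S) → 8
  π[d]((R ⋈[a=f] S)) → 8

|E| = 8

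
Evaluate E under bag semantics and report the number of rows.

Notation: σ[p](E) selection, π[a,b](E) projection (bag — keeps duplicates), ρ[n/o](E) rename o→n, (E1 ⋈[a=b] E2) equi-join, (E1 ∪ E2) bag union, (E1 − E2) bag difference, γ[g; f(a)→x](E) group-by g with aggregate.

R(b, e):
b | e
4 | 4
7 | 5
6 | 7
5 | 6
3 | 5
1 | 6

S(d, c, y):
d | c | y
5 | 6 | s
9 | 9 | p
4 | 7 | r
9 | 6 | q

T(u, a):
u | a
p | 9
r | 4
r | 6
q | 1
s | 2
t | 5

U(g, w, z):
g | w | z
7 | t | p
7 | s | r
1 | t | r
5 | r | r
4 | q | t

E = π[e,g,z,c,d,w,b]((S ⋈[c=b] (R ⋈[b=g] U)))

Subexpression sizes:
  S → 4
  R → 6
  U → 5
  (R ⋈[b=g] U) → 5
  (S ⋈[c=b] (R ⋈[b=g] U)) → 2
  π[e,g,z,c,d,w,b]((S ⋈[c=b] (R ⋈[b=g] U))) → 2

|E| = 2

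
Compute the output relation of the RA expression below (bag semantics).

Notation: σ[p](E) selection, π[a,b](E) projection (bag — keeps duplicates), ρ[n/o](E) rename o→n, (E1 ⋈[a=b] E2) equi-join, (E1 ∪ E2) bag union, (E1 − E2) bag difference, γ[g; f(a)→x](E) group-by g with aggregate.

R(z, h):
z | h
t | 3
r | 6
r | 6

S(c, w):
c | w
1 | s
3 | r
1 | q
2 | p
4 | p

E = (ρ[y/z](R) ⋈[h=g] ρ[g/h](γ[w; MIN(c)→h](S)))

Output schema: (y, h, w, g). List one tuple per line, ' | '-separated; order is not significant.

Per-node cardinality:
  R → 3
  ρ[y/z](R) → 3
  S → 5
  γ[w; MIN(c)→h](S) → 4
  ρ[g/h](γ[w; MIN(c)→h](S)) → 4
  (ρ[y/z](R) ⋈[h=g] ρ[g/h](γ[w; MIN(c)→h](S))) → 1

== RESULT ==
y | h | w | g
t | 3 | r | 3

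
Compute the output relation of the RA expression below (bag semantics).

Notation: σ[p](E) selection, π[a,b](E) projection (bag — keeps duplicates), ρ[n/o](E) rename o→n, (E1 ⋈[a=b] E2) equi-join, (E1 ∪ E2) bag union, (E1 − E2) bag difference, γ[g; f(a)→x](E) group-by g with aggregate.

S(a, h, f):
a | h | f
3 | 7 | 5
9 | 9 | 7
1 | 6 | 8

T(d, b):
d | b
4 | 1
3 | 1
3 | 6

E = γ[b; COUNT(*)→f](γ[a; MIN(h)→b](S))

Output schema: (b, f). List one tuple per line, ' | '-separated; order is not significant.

Per-node cardinality:
  S → 3
  γ[a; MIN(h)→b](S) → 3
  γ[b; COUNT(*)→f](γ[a; MIN(h)→b](S)) → 3

== RESULT ==
b | f
6 | 1
7 | 1
9 | 1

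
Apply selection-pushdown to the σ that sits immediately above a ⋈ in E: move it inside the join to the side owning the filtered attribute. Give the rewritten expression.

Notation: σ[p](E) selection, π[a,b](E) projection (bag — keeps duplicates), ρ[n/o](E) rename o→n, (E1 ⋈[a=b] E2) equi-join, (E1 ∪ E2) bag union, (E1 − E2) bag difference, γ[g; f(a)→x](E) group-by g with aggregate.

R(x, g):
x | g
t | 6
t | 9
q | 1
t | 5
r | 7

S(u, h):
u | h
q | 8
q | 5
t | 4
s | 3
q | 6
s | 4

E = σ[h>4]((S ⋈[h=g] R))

σ filters on h, owned by the left side.
E' = (σ[h>4](S) ⋈[h=g] R)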